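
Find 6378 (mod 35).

6378 = 182×35 + 8, so 6378 ≡ 8 (mod 35).

8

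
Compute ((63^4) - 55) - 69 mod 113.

(63)^4 ≡ 83 (mod 113)
83 - 55 = 28
28 - 69 = -41 ≡ 72 (mod 113)

72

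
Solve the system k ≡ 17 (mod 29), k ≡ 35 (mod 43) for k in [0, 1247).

336

29⁻¹ mod 43: 29·3 ≡ 1 (mod 43), so 29⁻¹ ≡ 3.
k = 17 + 29·((35 − 17)·3 mod 43) = 17 + 29·11 = 336.
Check: 336 mod 29 = 17, 336 mod 43 = 35. ✓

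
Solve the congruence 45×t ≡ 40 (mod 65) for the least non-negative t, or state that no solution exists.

gcd(45, 65) = 5, and 5 | 40, so solutions exist.
Divide through by 5: 9×t ≡ 8 (mod 13).
9⁻¹ ≡ 3 (mod 13).
t ≡ 3×8 ≡ 11 (mod 13).
The smallest non-negative solution is t = 11.

11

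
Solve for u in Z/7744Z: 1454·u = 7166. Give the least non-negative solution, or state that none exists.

921

gcd(1454, 7744) = 2, and 2 | 7166, so solutions exist.
Divide through by 2: 727·u ≡ 3583 mod 3872.
727⁻¹ ≡ 2663 (mod 3872).
u ≡ 2663·3583 ≡ 921 (mod 3872).
The smallest non-negative solution is u = 921.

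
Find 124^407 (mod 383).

27

Using repeated squaring:
407 in binary is 110010111, i.e. 407 = 256 + 128 + 16 + 4 + 2 + 1.
124^1 ≡ 124 (mod 383)
124^2 ≡ 124^2 = 15376 ≡ 56 (mod 383)
124^4 ≡ 56^2 = 3136 ≡ 72 (mod 383)
124^8 ≡ 72^2 = 5184 ≡ 205 (mod 383)
124^16 ≡ 205^2 = 42025 ≡ 278 (mod 383)
124^32 ≡ 278^2 = 77284 ≡ 301 (mod 383)
124^64 ≡ 301^2 = 90601 ≡ 213 (mod 383)
124^128 ≡ 213^2 = 45369 ≡ 175 (mod 383)
124^256 ≡ 175^2 = 30625 ≡ 368 (mod 383)
124^407 = 124^256 · 124^128 · 124^16 · 124^4 · 124^2 · 124^1 ≡ 368 · 175 · 278 · 72 · 56 · 124 (mod 383).
Accumulate the product:
368 · 175 = 64400 ≡ 56
56 · 278 = 15568 ≡ 248
248 · 72 = 17856 ≡ 238
238 · 56 = 13328 ≡ 306
306 · 124 = 37944 ≡ 27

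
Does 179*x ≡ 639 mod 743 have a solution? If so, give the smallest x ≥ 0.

gcd(179, 743) = 1, so a unique solution mod 743 exists.
179⁻¹ ≡ 220 (mod 743).
x ≡ 220*639 ≡ 153 (mod 743).

153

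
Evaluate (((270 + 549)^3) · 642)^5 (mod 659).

270 + 549 = 819 ≡ 160 (mod 659)
(160)^3 ≡ 315 (mod 659)
315 · 642 = 202230 ≡ 576 (mod 659)
(576)^5 ≡ 57 (mod 659)

57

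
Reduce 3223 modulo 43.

41

3223 = 74×43 + 41, so 3223 ≡ 41 (mod 43).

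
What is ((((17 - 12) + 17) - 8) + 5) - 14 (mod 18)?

17 - 12 = 5
5 + 17 = 22 ≡ 4 (mod 18)
4 - 8 = -4 ≡ 14 (mod 18)
14 + 5 = 19 ≡ 1 (mod 18)
1 - 14 = -13 ≡ 5 (mod 18)

5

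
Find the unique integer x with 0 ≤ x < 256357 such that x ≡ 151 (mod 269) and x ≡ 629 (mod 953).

50185

269⁻¹ mod 953: 269×124 ≡ 1 (mod 953), so 269⁻¹ ≡ 124.
x = 151 + 269×((629 − 151)×124 mod 953) = 151 + 269×186 = 50185.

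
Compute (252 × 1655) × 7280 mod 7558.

252 × 1655 = 417060 ≡ 1370 (mod 7558)
1370 × 7280 = 9973600 ≡ 4598 (mod 7558)

4598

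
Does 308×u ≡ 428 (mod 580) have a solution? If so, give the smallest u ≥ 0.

gcd(308, 580) = 4, and 4 | 428, so solutions exist.
Divide through by 4: 77×u ≡ 107 mod 145.
77⁻¹ ≡ 113 (mod 145).
u ≡ 113×107 ≡ 56 (mod 145).
The smallest non-negative solution is u = 56.

56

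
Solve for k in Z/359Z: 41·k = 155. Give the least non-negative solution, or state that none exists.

gcd(41, 359) = 1, so a unique solution mod 359 exists.
41⁻¹ ≡ 324 (mod 359).
k ≡ 324·155 ≡ 319 (mod 359).

319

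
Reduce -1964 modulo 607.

-1964 = -4×607 + 464, so -1964 ≡ 464 (mod 607).

464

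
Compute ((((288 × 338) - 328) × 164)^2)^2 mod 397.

288 × 338 = 97344 ≡ 79 (mod 397)
79 - 328 = -249 ≡ 148 (mod 397)
148 × 164 = 24272 ≡ 55 (mod 397)
(55)^2 ≡ 246 (mod 397)
(246)^2 ≡ 172 (mod 397)

172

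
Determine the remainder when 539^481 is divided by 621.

481 in binary is 111100001, i.e. 481 = 256 + 128 + 64 + 32 + 1.
539^1 ≡ 539 (mod 621)
539^2 ≡ 539^2 = 290521 ≡ 514 (mod 621)
539^4 ≡ 514^2 = 264196 ≡ 271 (mod 621)
539^8 ≡ 271^2 = 73441 ≡ 163 (mod 621)
539^16 ≡ 163^2 = 26569 ≡ 487 (mod 621)
539^32 ≡ 487^2 = 237169 ≡ 568 (mod 621)
539^64 ≡ 568^2 = 322624 ≡ 325 (mod 621)
539^128 ≡ 325^2 = 105625 ≡ 55 (mod 621)
539^256 ≡ 55^2 = 3025 ≡ 541 (mod 621)
539^481 = 539^256 × 539^128 × 539^64 × 539^32 × 539^1 ≡ 541 × 55 × 325 × 568 × 539 (mod 621).
Accumulate the product:
541 × 55 = 29755 ≡ 568
568 × 325 = 184600 ≡ 163
163 × 568 = 92584 ≡ 55
55 × 539 = 29645 ≡ 458

458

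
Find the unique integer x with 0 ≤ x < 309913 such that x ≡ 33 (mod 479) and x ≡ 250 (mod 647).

479⁻¹ mod 647: 479*181 ≡ 1 (mod 647), so 479⁻¹ ≡ 181.
x = 33 + 479*((250 − 33)*181 mod 647) = 33 + 479*457 = 218936.

218936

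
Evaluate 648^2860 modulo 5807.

Compute successive squares:
2860 in binary is 101100101100, i.e. 2860 = 2048 + 512 + 256 + 32 + 8 + 4.
648^1 ≡ 648 (mod 5807)
648^2 ≡ 648^2 = 419904 ≡ 1800 (mod 5807)
648^4 ≡ 1800^2 = 3240000 ≡ 5501 (mod 5807)
648^8 ≡ 5501^2 = 30261001 ≡ 724 (mod 5807)
648^16 ≡ 724^2 = 524176 ≡ 1546 (mod 5807)
648^32 ≡ 1546^2 = 2390116 ≡ 3439 (mod 5807)
648^64 ≡ 3439^2 = 11826721 ≡ 3669 (mod 5807)
648^128 ≡ 3669^2 = 13461561 ≡ 935 (mod 5807)
648^256 ≡ 935^2 = 874225 ≡ 3175 (mod 5807)
648^512 ≡ 3175^2 = 10080625 ≡ 5480 (mod 5807)
648^1024 ≡ 5480^2 = 30030400 ≡ 2403 (mod 5807)
648^2048 ≡ 2403^2 = 5774409 ≡ 2251 (mod 5807)
648^2860 = 648^2048 · 648^512 · 648^256 · 648^32 · 648^8 · 648^4 ≡ 2251 · 5480 · 3175 · 3439 · 724 · 5501 (mod 5807).
Accumulate the product:
2251 · 5480 = 12335480 ≡ 1412
1412 · 3175 = 4483100 ≡ 96
96 · 3439 = 330144 ≡ 4952
4952 · 724 = 3585248 ≡ 2329
2329 · 5501 = 12811829 ≡ 1587

1587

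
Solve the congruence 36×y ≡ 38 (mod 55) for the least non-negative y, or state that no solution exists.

gcd(36, 55) = 1, so a unique solution mod 55 exists.
36⁻¹ ≡ 26 (mod 55).
y ≡ 26×38 ≡ 53 (mod 55).

53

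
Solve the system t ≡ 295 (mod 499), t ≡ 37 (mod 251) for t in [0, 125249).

43209

499⁻¹ mod 251: 499·167 ≡ 1 (mod 251), so 499⁻¹ ≡ 167.
t = 295 + 499·((37 − 295)·167 mod 251) = 295 + 499·86 = 43209.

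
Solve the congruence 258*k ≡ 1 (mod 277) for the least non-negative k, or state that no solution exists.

gcd(258, 277) = 1, so a unique solution mod 277 exists.
258⁻¹ ≡ 102 (mod 277).
k ≡ 102*1 ≡ 102 (mod 277).

102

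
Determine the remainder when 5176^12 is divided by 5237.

846

Using repeated squaring:
12 in binary is 1100, i.e. 12 = 8 + 4.
5176^1 ≡ 5176 (mod 5237)
5176^2 ≡ 5176^2 = 26790976 ≡ 3721 (mod 5237)
5176^4 ≡ 3721^2 = 13845841 ≡ 4450 (mod 5237)
5176^8 ≡ 4450^2 = 19802500 ≡ 1403 (mod 5237)
5176^12 = 5176^8 · 5176^4 ≡ 1403 · 4450 (mod 5237).
1403 · 4450 = 6243350 ≡ 846 (mod 5237).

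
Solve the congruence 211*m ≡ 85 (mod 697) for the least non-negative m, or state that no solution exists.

gcd(211, 697) = 1, so a unique solution mod 697 exists.
211⁻¹ ≡ 294 (mod 697).
m ≡ 294*85 ≡ 595 (mod 697).

595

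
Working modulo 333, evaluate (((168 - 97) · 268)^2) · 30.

168 - 97 = 71
71 · 268 = 19028 ≡ 47 (mod 333)
(47)^2 ≡ 211 (mod 333)
211 · 30 = 6330 ≡ 3 (mod 333)

3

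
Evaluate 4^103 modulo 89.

Using repeated squaring:
4^1 ≡ 4 (mod 89)
4^2 ≡ 4^2 = 16 (mod 89)
4^4 ≡ 16^2 = 256 ≡ 78 (mod 89)
4^8 ≡ 78^2 = 6084 ≡ 32 (mod 89)
4^16 ≡ 32^2 = 1024 ≡ 45 (mod 89)
4^32 ≡ 45^2 = 2025 ≡ 67 (mod 89)
4^64 ≡ 67^2 = 4489 ≡ 39 (mod 89)
4^103 = 4^64 · 4^32 · 4^4 · 4^2 · 4^1 ≡ 39 · 67 · 78 · 16 · 4 (mod 89).
Accumulate the product:
39 · 67 = 2613 ≡ 32
32 · 78 = 2496 ≡ 4
4 · 16 = 64
64 · 4 = 256 ≡ 78

78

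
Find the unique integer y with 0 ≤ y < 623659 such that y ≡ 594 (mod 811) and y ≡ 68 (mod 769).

495304

811⁻¹ mod 769: 811×531 ≡ 1 (mod 769), so 811⁻¹ ≡ 531.
y = 594 + 811×((68 − 594)×531 mod 769) = 594 + 811×610 = 495304.
Check: 495304 mod 811 = 594, 495304 mod 769 = 68. ✓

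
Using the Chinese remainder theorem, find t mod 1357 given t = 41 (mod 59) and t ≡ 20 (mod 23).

572

59⁻¹ mod 23: 59×16 ≡ 1 (mod 23), so 59⁻¹ ≡ 16.
t = 41 + 59×((20 − 41)×16 mod 23) = 41 + 59×9 = 572.
Check: 572 mod 59 = 41, 572 mod 23 = 20. ✓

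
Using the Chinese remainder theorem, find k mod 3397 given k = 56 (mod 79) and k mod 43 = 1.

1162

79⁻¹ mod 43: 79·6 ≡ 1 (mod 43), so 79⁻¹ ≡ 6.
k = 56 + 79·((1 − 56)·6 mod 43) = 56 + 79·14 = 1162.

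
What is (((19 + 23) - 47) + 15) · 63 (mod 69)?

19 + 23 = 42
42 - 47 = -5 ≡ 64 (mod 69)
64 + 15 = 79 ≡ 10 (mod 69)
10 · 63 = 630 ≡ 9 (mod 69)

9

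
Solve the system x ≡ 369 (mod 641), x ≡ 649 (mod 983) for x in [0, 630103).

456761

641⁻¹ mod 983: 641·480 ≡ 1 (mod 983), so 641⁻¹ ≡ 480.
x = 369 + 641·((649 − 369)·480 mod 983) = 369 + 641·712 = 456761.
Check: 456761 mod 641 = 369, 456761 mod 983 = 649. ✓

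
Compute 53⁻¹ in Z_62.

55

62 = 1·53 + 9
53 = 5·9 + 8
9 = 1·8 + 1
8 = 8·1 + 0
gcd(53, 62) = 1, so the inverse exists.
Back-substitute for 1:
1 = 1·9 − 1·8
  = −1·53 + 6·9
  = 6·62 − 7·53
So 53⁻¹ ≡ −7 ≡ 55 (mod 62).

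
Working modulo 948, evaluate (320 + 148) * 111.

320 + 148 = 468
468 * 111 = 51948 ≡ 756 (mod 948)

756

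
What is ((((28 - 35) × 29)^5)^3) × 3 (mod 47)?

28 - 35 = -7 ≡ 40 (mod 47)
40 × 29 = 1160 ≡ 32 (mod 47)
(32)^5 ≡ 4 (mod 47)
(4)^3 ≡ 17 (mod 47)
17 × 3 = 51 ≡ 4 (mod 47)

4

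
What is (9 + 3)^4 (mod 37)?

9 + 3 = 12
(12)^4 ≡ 16 (mod 37)

16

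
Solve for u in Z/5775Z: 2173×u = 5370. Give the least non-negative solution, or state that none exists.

2490

gcd(2173, 5775) = 1, so a unique solution mod 5775 exists.
2173⁻¹ ≡ 1762 (mod 5775).
u ≡ 1762×5370 ≡ 2490 (mod 5775).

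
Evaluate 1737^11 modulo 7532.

6441

11 in binary is 1011, i.e. 11 = 8 + 2 + 1.
1737^1 ≡ 1737 (mod 7532)
1737^2 ≡ 1737^2 = 3017169 ≡ 4369 (mod 7532)
1737^4 ≡ 4369^2 = 19088161 ≡ 2073 (mod 7532)
1737^8 ≡ 2073^2 = 4297329 ≡ 4089 (mod 7532)
1737^11 = 1737^8 * 1737^2 * 1737^1 ≡ 4089 * 4369 * 1737 (mod 7532).
Accumulate the product:
4089 * 4369 = 17864841 ≡ 6469
6469 * 1737 = 11236653 ≡ 6441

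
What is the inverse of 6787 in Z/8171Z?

8171 = 1*6787 + 1384
6787 = 4*1384 + 1251
1384 = 1*1251 + 133
1251 = 9*133 + 54
133 = 2*54 + 25
54 = 2*25 + 4
25 = 6*4 + 1
4 = 4*1 + 0
gcd(6787, 8171) = 1, so the inverse exists.
Bézout: 1 = 1633*8171 − 1966*6787.
So 6787⁻¹ ≡ −1966 ≡ 6205 (mod 8171).

6205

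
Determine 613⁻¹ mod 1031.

994

1031 = 1×613 + 418
613 = 1×418 + 195
418 = 2×195 + 28
195 = 6×28 + 27
28 = 1×27 + 1
27 = 27×1 + 0
gcd(613, 1031) = 1, so the inverse exists.
Bézout: 1 = 22×1031 − 37×613.
So 613⁻¹ ≡ −37 ≡ 994 (mod 1031).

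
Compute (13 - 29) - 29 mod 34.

13 - 29 = -16 ≡ 18 (mod 34)
18 - 29 = -11 ≡ 23 (mod 34)

23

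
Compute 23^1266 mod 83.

Compute successive squares:
23^1 ≡ 23 (mod 83)
23^2 ≡ 23^2 = 529 ≡ 31 (mod 83)
23^4 ≡ 31^2 = 961 ≡ 48 (mod 83)
23^8 ≡ 48^2 = 2304 ≡ 63 (mod 83)
23^16 ≡ 63^2 = 3969 ≡ 68 (mod 83)
23^32 ≡ 68^2 = 4624 ≡ 59 (mod 83)
23^64 ≡ 59^2 = 3481 ≡ 78 (mod 83)
23^128 ≡ 78^2 = 6084 ≡ 25 (mod 83)
23^256 ≡ 25^2 = 625 ≡ 44 (mod 83)
23^512 ≡ 44^2 = 1936 ≡ 27 (mod 83)
23^1024 ≡ 27^2 = 729 ≡ 65 (mod 83)
23^1266 = 23^1024 × 23^128 × 23^64 × 23^32 × 23^16 × 23^2 ≡ 65 × 25 × 78 × 59 × 68 × 31 (mod 83).
Accumulate the product:
65 × 25 = 1625 ≡ 48
48 × 78 = 3744 ≡ 9
9 × 59 = 531 ≡ 33
33 × 68 = 2244 ≡ 3
3 × 31 = 93 ≡ 10

10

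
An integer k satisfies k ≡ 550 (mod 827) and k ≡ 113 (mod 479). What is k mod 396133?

103098

827⁻¹ mod 479: 827·117 ≡ 1 (mod 479), so 827⁻¹ ≡ 117.
k = 550 + 827·((113 − 550)·117 mod 479) = 550 + 827·124 = 103098.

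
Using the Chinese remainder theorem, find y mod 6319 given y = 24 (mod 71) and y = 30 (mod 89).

4213

71⁻¹ mod 89: 71×84 ≡ 1 (mod 89), so 71⁻¹ ≡ 84.
y = 24 + 71×((30 − 24)×84 mod 89) = 24 + 71×59 = 4213.
Check: 4213 mod 71 = 24, 4213 mod 89 = 30. ✓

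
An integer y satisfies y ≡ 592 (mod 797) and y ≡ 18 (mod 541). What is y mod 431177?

797⁻¹ mod 541: 797·429 ≡ 1 (mod 541), so 797⁻¹ ≡ 429.
y = 592 + 797·((18 − 592)·429 mod 541) = 592 + 797·450 = 359242.

359242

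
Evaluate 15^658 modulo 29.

Using repeated squaring:
658 in binary is 1010010010, i.e. 658 = 512 + 128 + 16 + 2.
15^1 ≡ 15 (mod 29)
15^2 ≡ 15^2 = 225 ≡ 22 (mod 29)
15^4 ≡ 22^2 = 484 ≡ 20 (mod 29)
15^8 ≡ 20^2 = 400 ≡ 23 (mod 29)
15^16 ≡ 23^2 = 529 ≡ 7 (mod 29)
15^32 ≡ 7^2 = 49 ≡ 20 (mod 29)
15^64 ≡ 20^2 = 400 ≡ 23 (mod 29)
15^128 ≡ 23^2 = 529 ≡ 7 (mod 29)
15^256 ≡ 7^2 = 49 ≡ 20 (mod 29)
15^512 ≡ 20^2 = 400 ≡ 23 (mod 29)
15^658 = 15^512 · 15^128 · 15^16 · 15^2 ≡ 23 · 7 · 7 · 22 (mod 29).
Accumulate the product:
23 · 7 = 161 ≡ 16
16 · 7 = 112 ≡ 25
25 · 22 = 550 ≡ 28

28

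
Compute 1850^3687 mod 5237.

Compute successive squares:
3687 in binary is 111001100111, i.e. 3687 = 2048 + 1024 + 512 + 64 + 32 + 4 + 2 + 1.
1850^1 ≡ 1850 (mod 5237)
1850^2 ≡ 1850^2 = 3422500 ≡ 2739 (mod 5237)
1850^4 ≡ 2739^2 = 7502121 ≡ 2737 (mod 5237)
1850^8 ≡ 2737^2 = 7491169 ≡ 2259 (mod 5237)
1850^16 ≡ 2259^2 = 5103081 ≡ 2243 (mod 5237)
1850^32 ≡ 2243^2 = 5031049 ≡ 3529 (mod 5237)
1850^64 ≡ 3529^2 = 12453841 ≡ 255 (mod 5237)
1850^128 ≡ 255^2 = 65025 ≡ 2181 (mod 5237)
1850^256 ≡ 2181^2 = 4756761 ≡ 1565 (mod 5237)
1850^512 ≡ 1565^2 = 2449225 ≡ 3546 (mod 5237)
1850^1024 ≡ 3546^2 = 12574116 ≡ 79 (mod 5237)
1850^2048 ≡ 79^2 = 6241 ≡ 1004 (mod 5237)
1850^3687 = 1850^2048 × 1850^1024 × 1850^512 × 1850^64 × 1850^32 × 1850^4 × 1850^2 × 1850^1 ≡ 1004 × 79 × 3546 × 255 × 3529 × 2737 × 2739 × 1850 (mod 5237).
Accumulate the product:
1004 × 79 = 79316 ≡ 761
761 × 3546 = 2698506 ≡ 1451
1451 × 255 = 370005 ≡ 3415
3415 × 3529 = 12051535 ≡ 1198
1198 × 2737 = 3278926 ≡ 564
564 × 2739 = 1544796 ≡ 5118
5118 × 1850 = 9468300 ≡ 5041

5041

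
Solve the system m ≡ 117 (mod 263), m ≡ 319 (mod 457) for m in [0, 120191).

102687

263⁻¹ mod 457: 263×106 ≡ 1 (mod 457), so 263⁻¹ ≡ 106.
m = 117 + 263×((319 − 117)×106 mod 457) = 117 + 263×390 = 102687.
Check: 102687 mod 263 = 117, 102687 mod 457 = 319. ✓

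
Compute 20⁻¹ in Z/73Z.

11

73 = 3*20 + 13
20 = 1*13 + 7
13 = 1*7 + 6
7 = 1*6 + 1
6 = 6*1 + 0
gcd(20, 73) = 1, so the inverse exists.
Bézout: 1 = −3*73 + 11*20.
So 20⁻¹ ≡ 11 (mod 73).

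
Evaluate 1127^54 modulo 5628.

3409

Using repeated squaring:
54 in binary is 110110, i.e. 54 = 32 + 16 + 4 + 2.
1127^1 ≡ 1127 (mod 5628)
1127^2 ≡ 1127^2 = 1270129 ≡ 3829 (mod 5628)
1127^4 ≡ 3829^2 = 14661241 ≡ 301 (mod 5628)
1127^8 ≡ 301^2 = 90601 ≡ 553 (mod 5628)
1127^16 ≡ 553^2 = 305809 ≡ 1897 (mod 5628)
1127^32 ≡ 1897^2 = 3598609 ≡ 2317 (mod 5628)
1127^54 = 1127^32 · 1127^16 · 1127^4 · 1127^2 ≡ 2317 · 1897 · 301 · 3829 (mod 5628).
Accumulate the product:
2317 · 1897 = 4395349 ≡ 5509
5509 · 301 = 1658209 ≡ 3577
3577 · 3829 = 13696333 ≡ 3409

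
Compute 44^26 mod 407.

275

Compute successive squares:
44^1 ≡ 44 (mod 407)
44^2 ≡ 44^2 = 1936 ≡ 308 (mod 407)
44^4 ≡ 308^2 = 94864 ≡ 33 (mod 407)
44^8 ≡ 33^2 = 1089 ≡ 275 (mod 407)
44^16 ≡ 275^2 = 75625 ≡ 330 (mod 407)
44^26 = 44^16 * 44^8 * 44^2 ≡ 330 * 275 * 308 (mod 407).
Accumulate the product:
330 * 275 = 90750 ≡ 396
396 * 308 = 121968 ≡ 275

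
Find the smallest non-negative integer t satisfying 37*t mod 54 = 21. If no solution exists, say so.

21

gcd(37, 54) = 1, so a unique solution mod 54 exists.
37⁻¹ ≡ 19 (mod 54).
t ≡ 19*21 ≡ 21 (mod 54).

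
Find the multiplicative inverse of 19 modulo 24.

24 = 1·19 + 5
19 = 3·5 + 4
5 = 1·4 + 1
4 = 4·1 + 0
gcd(19, 24) = 1, so the inverse exists.
Bézout: 1 = 4·24 − 5·19.
So 19⁻¹ ≡ −5 ≡ 19 (mod 24).

19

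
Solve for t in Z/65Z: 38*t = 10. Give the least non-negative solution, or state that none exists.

gcd(38, 65) = 1, so a unique solution mod 65 exists.
38⁻¹ ≡ 12 (mod 65).
t ≡ 12*10 ≡ 55 (mod 65).

55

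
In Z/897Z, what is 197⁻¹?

By the extended Euclidean algorithm:
897 = 4*197 + 109
197 = 1*109 + 88
109 = 1*88 + 21
88 = 4*21 + 4
21 = 5*4 + 1
4 = 4*1 + 0
gcd(197, 897) = 1, so the inverse exists.
Back-substitute for 1:
1 = 1*21 − 5*4
  = −5*88 + 21*21
  = 21*109 − 26*88
  = −26*197 + 47*109
  = 47*897 − 214*197
So 197⁻¹ ≡ −214 ≡ 683 (mod 897).

683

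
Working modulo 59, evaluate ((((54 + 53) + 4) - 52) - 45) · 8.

53

54 + 53 = 107 ≡ 48 (mod 59)
48 + 4 = 52
52 - 52 = 0
0 - 45 = -45 ≡ 14 (mod 59)
14 · 8 = 112 ≡ 53 (mod 59)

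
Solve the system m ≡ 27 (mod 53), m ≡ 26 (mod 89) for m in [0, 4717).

2518

53⁻¹ mod 89: 53*42 ≡ 1 (mod 89), so 53⁻¹ ≡ 42.
m = 27 + 53*((26 − 27)*42 mod 89) = 27 + 53*47 = 2518.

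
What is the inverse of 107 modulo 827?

Run the extended Euclidean algorithm:
827 = 7×107 + 78
107 = 1×78 + 29
78 = 2×29 + 20
29 = 1×20 + 9
20 = 2×9 + 2
9 = 4×2 + 1
2 = 2×1 + 0
gcd(107, 827) = 1, so the inverse exists.
Bézout: 1 = −48×827 + 371×107.
So 107⁻¹ ≡ 371 (mod 827).

371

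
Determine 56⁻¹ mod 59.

59 = 1×56 + 3
56 = 18×3 + 2
3 = 1×2 + 1
2 = 2×1 + 0
gcd(56, 59) = 1, so the inverse exists.
Back-substitute for 1:
1 = 1×3 − 1×2
  = −1×56 + 19×3
  = 19×59 − 20×56
So 56⁻¹ ≡ −20 ≡ 39 (mod 59).

39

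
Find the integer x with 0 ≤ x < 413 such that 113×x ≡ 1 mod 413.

Run the extended Euclidean algorithm:
413 = 3×113 + 74
113 = 1×74 + 39
74 = 1×39 + 35
39 = 1×35 + 4
35 = 8×4 + 3
4 = 1×3 + 1
3 = 3×1 + 0
gcd(113, 413) = 1, so the inverse exists.
Bézout: 1 = −29×413 + 106×113.
So 113⁻¹ ≡ 106 (mod 413).

106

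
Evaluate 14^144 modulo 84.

Using repeated squaring:
144 in binary is 10010000, i.e. 144 = 128 + 16.
14^1 ≡ 14 (mod 84)
14^2 ≡ 14^2 = 196 ≡ 28 (mod 84)
14^4 ≡ 28^2 = 784 ≡ 28 (mod 84)
14^8 ≡ 28^2 = 784 ≡ 28 (mod 84)
14^16 ≡ 28^2 = 784 ≡ 28 (mod 84)
14^32 ≡ 28^2 = 784 ≡ 28 (mod 84)
14^64 ≡ 28^2 = 784 ≡ 28 (mod 84)
14^128 ≡ 28^2 = 784 ≡ 28 (mod 84)
14^144 = 14^128 · 14^16 ≡ 28 · 28 (mod 84).
28 · 28 = 784 ≡ 28 (mod 84).

28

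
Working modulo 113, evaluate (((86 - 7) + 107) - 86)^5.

25

86 - 7 = 79
79 + 107 = 186 ≡ 73 (mod 113)
73 - 86 = -13 ≡ 100 (mod 113)
(100)^5 ≡ 25 (mod 113)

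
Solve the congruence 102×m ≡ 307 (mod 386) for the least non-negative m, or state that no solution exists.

no solution

gcd(102, 386) = 2, and 2 does not divide 307.
So the congruence has no solution.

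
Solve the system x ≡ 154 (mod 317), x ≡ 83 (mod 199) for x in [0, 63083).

43266

317⁻¹ mod 199: 317*113 ≡ 1 (mod 199), so 317⁻¹ ≡ 113.
x = 154 + 317*((83 − 154)*113 mod 199) = 154 + 317*136 = 43266.
Check: 43266 mod 317 = 154, 43266 mod 199 = 83. ✓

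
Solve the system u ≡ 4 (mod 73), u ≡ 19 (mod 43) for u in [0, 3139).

1610

73⁻¹ mod 43: 73*33 ≡ 1 (mod 43), so 73⁻¹ ≡ 33.
u = 4 + 73*((19 − 4)*33 mod 43) = 4 + 73*22 = 1610.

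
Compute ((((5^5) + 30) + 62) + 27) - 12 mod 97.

31

(5)^5 ≡ 21 (mod 97)
21 + 30 = 51
51 + 62 = 113 ≡ 16 (mod 97)
16 + 27 = 43
43 - 12 = 31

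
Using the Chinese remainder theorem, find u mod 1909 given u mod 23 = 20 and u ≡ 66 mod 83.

66

23⁻¹ mod 83: 23*65 ≡ 1 (mod 83), so 23⁻¹ ≡ 65.
u = 20 + 23*((66 − 20)*65 mod 83) = 20 + 23*2 = 66.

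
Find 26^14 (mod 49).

Using repeated squaring:
14 in binary is 1110, i.e. 14 = 8 + 4 + 2.
26^1 ≡ 26 (mod 49)
26^2 ≡ 26^2 = 676 ≡ 39 (mod 49)
26^4 ≡ 39^2 = 1521 ≡ 2 (mod 49)
26^8 ≡ 2^2 = 4 (mod 49)
26^14 = 26^8 * 26^4 * 26^2 ≡ 4 * 2 * 39 (mod 49).
Accumulate the product:
4 * 2 = 8
8 * 39 = 312 ≡ 18

18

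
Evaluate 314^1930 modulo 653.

368

By square-and-multiply:
1930 in binary is 11110001010, i.e. 1930 = 1024 + 512 + 256 + 128 + 8 + 2.
314^1 ≡ 314 (mod 653)
314^2 ≡ 314^2 = 98596 ≡ 646 (mod 653)
314^4 ≡ 646^2 = 417316 ≡ 49 (mod 653)
314^8 ≡ 49^2 = 2401 ≡ 442 (mod 653)
314^16 ≡ 442^2 = 195364 ≡ 117 (mod 653)
314^32 ≡ 117^2 = 13689 ≡ 629 (mod 653)
314^64 ≡ 629^2 = 395641 ≡ 576 (mod 653)
314^128 ≡ 576^2 = 331776 ≡ 52 (mod 653)
314^256 ≡ 52^2 = 2704 ≡ 92 (mod 653)
314^512 ≡ 92^2 = 8464 ≡ 628 (mod 653)
314^1024 ≡ 628^2 = 394384 ≡ 625 (mod 653)
314^1930 = 314^1024 × 314^512 × 314^256 × 314^128 × 314^8 × 314^2 ≡ 625 × 628 × 92 × 52 × 442 × 646 (mod 653).
Accumulate the product:
625 × 628 = 392500 ≡ 47
47 × 92 = 4324 ≡ 406
406 × 52 = 21112 ≡ 216
216 × 442 = 95472 ≡ 134
134 × 646 = 86564 ≡ 368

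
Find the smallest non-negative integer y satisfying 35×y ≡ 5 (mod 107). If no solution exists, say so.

gcd(35, 107) = 1, so a unique solution mod 107 exists.
35⁻¹ ≡ 52 (mod 107).
y ≡ 52×5 ≡ 46 (mod 107).

46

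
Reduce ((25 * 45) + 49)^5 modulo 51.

25 * 45 = 1125 ≡ 3 (mod 51)
3 + 49 = 52 ≡ 1 (mod 51)
(1)^5 ≡ 1 (mod 51)

1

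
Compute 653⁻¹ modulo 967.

967 = 1*653 + 314
653 = 2*314 + 25
314 = 12*25 + 14
25 = 1*14 + 11
14 = 1*11 + 3
11 = 3*3 + 2
3 = 1*2 + 1
2 = 2*1 + 0
gcd(653, 967) = 1, so the inverse exists.
Bézout: 1 = 235*967 − 348*653.
So 653⁻¹ ≡ −348 ≡ 619 (mod 967).

619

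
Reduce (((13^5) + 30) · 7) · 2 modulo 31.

8

(13)^5 ≡ 6 (mod 31)
6 + 30 = 36 ≡ 5 (mod 31)
5 · 7 = 35 ≡ 4 (mod 31)
4 · 2 = 8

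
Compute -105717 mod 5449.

-105717 = -20*5449 + 3263, so -105717 ≡ 3263 (mod 5449).

3263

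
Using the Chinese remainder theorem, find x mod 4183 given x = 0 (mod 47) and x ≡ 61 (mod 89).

2820

47⁻¹ mod 89: 47×36 ≡ 1 (mod 89), so 47⁻¹ ≡ 36.
x = 0 + 47×((61 − 0)×36 mod 89) = 0 + 47×60 = 2820.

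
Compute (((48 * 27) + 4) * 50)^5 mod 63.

48 * 27 = 1296 ≡ 36 (mod 63)
36 + 4 = 40
40 * 50 = 2000 ≡ 47 (mod 63)
(47)^5 ≡ 59 (mod 63)

59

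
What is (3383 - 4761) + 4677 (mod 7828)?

3299

3383 - 4761 = -1378 ≡ 6450 (mod 7828)
6450 + 4677 = 11127 ≡ 3299 (mod 7828)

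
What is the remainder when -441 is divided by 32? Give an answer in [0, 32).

7

-441 = -14·32 + 7, so -441 ≡ 7 (mod 32).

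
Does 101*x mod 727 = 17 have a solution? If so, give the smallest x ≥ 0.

612

gcd(101, 727) = 1, so a unique solution mod 727 exists.
101⁻¹ ≡ 36 (mod 727).
x ≡ 36*17 ≡ 612 (mod 727).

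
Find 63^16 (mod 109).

Compute successive squares:
63^1 ≡ 63 (mod 109)
63^2 ≡ 63^2 = 3969 ≡ 45 (mod 109)
63^4 ≡ 45^2 = 2025 ≡ 63 (mod 109)
63^8 ≡ 63^2 = 3969 ≡ 45 (mod 109)
63^16 ≡ 45^2 = 2025 ≡ 63 (mod 109)
So 63^16 ≡ 63 (mod 109).

63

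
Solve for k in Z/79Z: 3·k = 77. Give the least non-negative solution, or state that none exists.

52

gcd(3, 79) = 1, so a unique solution mod 79 exists.
3⁻¹ ≡ 53 (mod 79).
k ≡ 53·77 ≡ 52 (mod 79).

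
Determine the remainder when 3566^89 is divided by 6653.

89 in binary is 1011001, i.e. 89 = 64 + 16 + 8 + 1.
3566^1 ≡ 3566 (mod 6653)
3566^2 ≡ 3566^2 = 12716356 ≡ 2473 (mod 6653)
3566^4 ≡ 2473^2 = 6115729 ≡ 1622 (mod 6653)
3566^8 ≡ 1622^2 = 2630884 ≡ 2949 (mod 6653)
3566^16 ≡ 2949^2 = 8696601 ≡ 1130 (mod 6653)
3566^32 ≡ 1130^2 = 1276900 ≡ 6177 (mod 6653)
3566^64 ≡ 6177^2 = 38155329 ≡ 374 (mod 6653)
3566^89 = 3566^64 * 3566^16 * 3566^8 * 3566^1 ≡ 374 * 1130 * 2949 * 3566 (mod 6653).
Accumulate the product:
374 * 1130 = 422620 ≡ 3481
3481 * 2949 = 10265469 ≡ 6543
6543 * 3566 = 23332338 ≡ 267

267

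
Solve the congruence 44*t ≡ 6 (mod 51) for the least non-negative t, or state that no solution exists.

21

gcd(44, 51) = 1, so a unique solution mod 51 exists.
44⁻¹ ≡ 29 (mod 51).
t ≡ 29*6 ≡ 21 (mod 51).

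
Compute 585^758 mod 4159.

2718

758 in binary is 1011110110, i.e. 758 = 512 + 128 + 64 + 32 + 16 + 4 + 2.
585^1 ≡ 585 (mod 4159)
585^2 ≡ 585^2 = 342225 ≡ 1187 (mod 4159)
585^4 ≡ 1187^2 = 1408969 ≡ 3227 (mod 4159)
585^8 ≡ 3227^2 = 10413529 ≡ 3552 (mod 4159)
585^16 ≡ 3552^2 = 12616704 ≡ 2457 (mod 4159)
585^32 ≡ 2457^2 = 6036849 ≡ 2140 (mod 4159)
585^64 ≡ 2140^2 = 4579600 ≡ 541 (mod 4159)
585^128 ≡ 541^2 = 292681 ≡ 1551 (mod 4159)
585^256 ≡ 1551^2 = 2405601 ≡ 1699 (mod 4159)
585^512 ≡ 1699^2 = 2886601 ≡ 255 (mod 4159)
585^758 = 585^512 * 585^128 * 585^64 * 585^32 * 585^16 * 585^4 * 585^2 ≡ 255 * 1551 * 541 * 2140 * 2457 * 3227 * 1187 (mod 4159).
Accumulate the product:
255 * 1551 = 395505 ≡ 400
400 * 541 = 216400 ≡ 132
132 * 2140 = 282480 ≡ 3827
3827 * 2457 = 9402939 ≡ 3599
3599 * 3227 = 11613973 ≡ 2045
2045 * 1187 = 2427415 ≡ 2718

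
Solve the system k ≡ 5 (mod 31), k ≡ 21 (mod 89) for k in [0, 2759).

31⁻¹ mod 89: 31×23 ≡ 1 (mod 89), so 31⁻¹ ≡ 23.
k = 5 + 31×((21 − 5)×23 mod 89) = 5 + 31×12 = 377.
Check: 377 mod 31 = 5, 377 mod 89 = 21. ✓

377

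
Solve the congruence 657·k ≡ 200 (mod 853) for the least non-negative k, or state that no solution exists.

gcd(657, 853) = 1, so a unique solution mod 853 exists.
657⁻¹ ≡ 544 (mod 853).
k ≡ 544·200 ≡ 469 (mod 853).

469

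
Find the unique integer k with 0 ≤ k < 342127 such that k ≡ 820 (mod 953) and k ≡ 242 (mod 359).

154253

953⁻¹ mod 359: 953·55 ≡ 1 (mod 359), so 953⁻¹ ≡ 55.
k = 820 + 953·((242 − 820)·55 mod 359) = 820 + 953·161 = 154253.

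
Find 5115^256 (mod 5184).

5115^1 ≡ 5115 (mod 5184)
5115^2 ≡ 5115^2 = 26163225 ≡ 4761 (mod 5184)
5115^4 ≡ 4761^2 = 22667121 ≡ 2673 (mod 5184)
5115^8 ≡ 2673^2 = 7144929 ≡ 1377 (mod 5184)
5115^16 ≡ 1377^2 = 1896129 ≡ 3969 (mod 5184)
5115^32 ≡ 3969^2 = 15752961 ≡ 3969 (mod 5184)
5115^64 ≡ 3969^2 = 15752961 ≡ 3969 (mod 5184)
5115^128 ≡ 3969^2 = 15752961 ≡ 3969 (mod 5184)
5115^256 ≡ 3969^2 = 15752961 ≡ 3969 (mod 5184)
So 5115^256 ≡ 3969 (mod 5184).

3969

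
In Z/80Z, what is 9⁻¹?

9

By the extended Euclidean algorithm:
80 = 8·9 + 8
9 = 1·8 + 1
8 = 8·1 + 0
gcd(9, 80) = 1, so the inverse exists.
Back-substitute for 1:
1 = 1·9 − 1·8
  = −1·80 + 9·9
So 9⁻¹ ≡ 9 (mod 80).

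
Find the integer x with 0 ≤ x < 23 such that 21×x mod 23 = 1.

By the extended Euclidean algorithm:
23 = 1·21 + 2
21 = 10·2 + 1
2 = 2·1 + 0
gcd(21, 23) = 1, so the inverse exists.
Back-substitute for 1:
1 = 1·21 − 10·2
  = −10·23 + 11·21
So 21⁻¹ ≡ 11 (mod 23).

11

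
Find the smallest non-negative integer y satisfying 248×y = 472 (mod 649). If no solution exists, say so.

gcd(248, 649) = 1, so a unique solution mod 649 exists.
248⁻¹ ≡ 123 (mod 649).
y ≡ 123×472 ≡ 295 (mod 649).

295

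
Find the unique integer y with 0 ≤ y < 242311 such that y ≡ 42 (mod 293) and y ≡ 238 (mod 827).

115191

293⁻¹ mod 827: 293·175 ≡ 1 (mod 827), so 293⁻¹ ≡ 175.
y = 42 + 293·((238 − 42)·175 mod 827) = 42 + 293·393 = 115191.
Check: 115191 mod 293 = 42, 115191 mod 827 = 238. ✓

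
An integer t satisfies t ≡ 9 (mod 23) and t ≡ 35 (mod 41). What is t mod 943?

23⁻¹ mod 41: 23×25 ≡ 1 (mod 41), so 23⁻¹ ≡ 25.
t = 9 + 23×((35 − 9)×25 mod 41) = 9 + 23×35 = 814.
Check: 814 mod 23 = 9, 814 mod 41 = 35. ✓

814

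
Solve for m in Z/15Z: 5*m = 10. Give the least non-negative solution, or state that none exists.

2

gcd(5, 15) = 5, and 5 | 10, so solutions exist.
Divide through by 5: 1*m ≡ 2 (mod 3).
1⁻¹ ≡ 1 (mod 3).
m ≡ 1*2 ≡ 2 (mod 3).
The smallest non-negative solution is m = 2.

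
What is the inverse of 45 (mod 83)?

24

83 = 1·45 + 38
45 = 1·38 + 7
38 = 5·7 + 3
7 = 2·3 + 1
3 = 3·1 + 0
gcd(45, 83) = 1, so the inverse exists.
Back-substitute for 1:
1 = 1·7 − 2·3
  = −2·38 + 11·7
  = 11·45 − 13·38
  = −13·83 + 24·45
So 45⁻¹ ≡ 24 (mod 83).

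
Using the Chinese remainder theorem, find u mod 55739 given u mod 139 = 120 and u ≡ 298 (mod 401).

139⁻¹ mod 401: 139·326 ≡ 1 (mod 401), so 139⁻¹ ≡ 326.
u = 120 + 139·((298 − 120)·326 mod 401) = 120 + 139·284 = 39596.
Check: 39596 mod 139 = 120, 39596 mod 401 = 298. ✓

39596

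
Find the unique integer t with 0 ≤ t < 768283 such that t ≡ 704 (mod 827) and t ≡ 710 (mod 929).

827⁻¹ mod 929: 827·592 ≡ 1 (mod 929), so 827⁻¹ ≡ 592.
t = 704 + 827·((710 − 704)·592 mod 929) = 704 + 827·765 = 633359.
Check: 633359 mod 827 = 704, 633359 mod 929 = 710. ✓

633359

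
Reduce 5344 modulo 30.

5344 = 178*30 + 4, so 5344 ≡ 4 (mod 30).

4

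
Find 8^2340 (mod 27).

2340 in binary is 100100100100, i.e. 2340 = 2048 + 256 + 32 + 4.
8^1 ≡ 8 (mod 27)
8^2 ≡ 8^2 = 64 ≡ 10 (mod 27)
8^4 ≡ 10^2 = 100 ≡ 19 (mod 27)
8^8 ≡ 19^2 = 361 ≡ 10 (mod 27)
8^16 ≡ 10^2 = 100 ≡ 19 (mod 27)
8^32 ≡ 19^2 = 361 ≡ 10 (mod 27)
8^64 ≡ 10^2 = 100 ≡ 19 (mod 27)
8^128 ≡ 19^2 = 361 ≡ 10 (mod 27)
8^256 ≡ 10^2 = 100 ≡ 19 (mod 27)
8^512 ≡ 19^2 = 361 ≡ 10 (mod 27)
8^1024 ≡ 10^2 = 100 ≡ 19 (mod 27)
8^2048 ≡ 19^2 = 361 ≡ 10 (mod 27)
8^2340 = 8^2048 × 8^256 × 8^32 × 8^4 ≡ 10 × 19 × 10 × 19 (mod 27).
Accumulate the product:
10 × 19 = 190 ≡ 1
1 × 10 = 10
10 × 19 = 190 ≡ 1

1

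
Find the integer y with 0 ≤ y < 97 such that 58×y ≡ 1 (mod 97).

92

Apply the Euclidean algorithm and back-substitute:
97 = 1*58 + 39
58 = 1*39 + 19
39 = 2*19 + 1
19 = 19*1 + 0
gcd(58, 97) = 1, so the inverse exists.
Back-substitute for 1:
1 = 1*39 − 2*19
  = −2*58 + 3*39
  = 3*97 − 5*58
So 58⁻¹ ≡ −5 ≡ 92 (mod 97).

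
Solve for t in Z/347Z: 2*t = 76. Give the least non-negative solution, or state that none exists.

38

gcd(2, 347) = 1, so a unique solution mod 347 exists.
2⁻¹ ≡ 174 (mod 347).
t ≡ 174*76 ≡ 38 (mod 347).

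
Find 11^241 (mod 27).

2

11^1 ≡ 11 (mod 27)
11^2 ≡ 11^2 = 121 ≡ 13 (mod 27)
11^4 ≡ 13^2 = 169 ≡ 7 (mod 27)
11^8 ≡ 7^2 = 49 ≡ 22 (mod 27)
11^16 ≡ 22^2 = 484 ≡ 25 (mod 27)
11^32 ≡ 25^2 = 625 ≡ 4 (mod 27)
11^64 ≡ 4^2 = 16 (mod 27)
11^128 ≡ 16^2 = 256 ≡ 13 (mod 27)
11^241 = 11^128 · 11^64 · 11^32 · 11^16 · 11^1 ≡ 13 · 16 · 4 · 25 · 11 (mod 27).
Accumulate the product:
13 · 16 = 208 ≡ 19
19 · 4 = 76 ≡ 22
22 · 25 = 550 ≡ 10
10 · 11 = 110 ≡ 2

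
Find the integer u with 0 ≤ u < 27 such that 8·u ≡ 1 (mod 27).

17

Run the extended Euclidean algorithm:
27 = 3·8 + 3
8 = 2·3 + 2
3 = 1·2 + 1
2 = 2·1 + 0
gcd(8, 27) = 1, so the inverse exists.
Bézout: 1 = 3·27 − 10·8.
So 8⁻¹ ≡ −10 ≡ 17 (mod 27).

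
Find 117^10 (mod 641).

10 in binary is 1010, i.e. 10 = 8 + 2.
117^1 ≡ 117 (mod 641)
117^2 ≡ 117^2 = 13689 ≡ 228 (mod 641)
117^4 ≡ 228^2 = 51984 ≡ 63 (mod 641)
117^8 ≡ 63^2 = 3969 ≡ 123 (mod 641)
117^10 = 117^8 × 117^2 ≡ 123 × 228 (mod 641).
123 × 228 = 28044 ≡ 481 (mod 641).

481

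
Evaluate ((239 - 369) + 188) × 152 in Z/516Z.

44

239 - 369 = -130 ≡ 386 (mod 516)
386 + 188 = 574 ≡ 58 (mod 516)
58 × 152 = 8816 ≡ 44 (mod 516)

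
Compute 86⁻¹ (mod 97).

Run the extended Euclidean algorithm:
97 = 1*86 + 11
86 = 7*11 + 9
11 = 1*9 + 2
9 = 4*2 + 1
2 = 2*1 + 0
gcd(86, 97) = 1, so the inverse exists.
Back-substitute for 1:
1 = 1*9 − 4*2
  = −4*11 + 5*9
  = 5*86 − 39*11
  = −39*97 + 44*86
So 86⁻¹ ≡ 44 (mod 97).

44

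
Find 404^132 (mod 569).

132 in binary is 10000100, i.e. 132 = 128 + 4.
404^1 ≡ 404 (mod 569)
404^2 ≡ 404^2 = 163216 ≡ 482 (mod 569)
404^4 ≡ 482^2 = 232324 ≡ 172 (mod 569)
404^8 ≡ 172^2 = 29584 ≡ 565 (mod 569)
404^16 ≡ 565^2 = 319225 ≡ 16 (mod 569)
404^32 ≡ 16^2 = 256 (mod 569)
404^64 ≡ 256^2 = 65536 ≡ 101 (mod 569)
404^128 ≡ 101^2 = 10201 ≡ 528 (mod 569)
404^132 = 404^128 × 404^4 ≡ 528 × 172 (mod 569).
528 × 172 = 90816 ≡ 345 (mod 569).

345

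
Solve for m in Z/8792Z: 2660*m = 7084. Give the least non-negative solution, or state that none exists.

277

gcd(2660, 8792) = 28, and 28 | 7084, so solutions exist.
Divide through by 28: 95*m = 253 (mod 314).
95⁻¹ ≡ 119 (mod 314).
m ≡ 119*253 ≡ 277 (mod 314).
The smallest non-negative solution is m = 277.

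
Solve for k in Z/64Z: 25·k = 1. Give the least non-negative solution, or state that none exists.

41

gcd(25, 64) = 1, so a unique solution mod 64 exists.
25⁻¹ ≡ 41 (mod 64).
k ≡ 41·1 ≡ 41 (mod 64).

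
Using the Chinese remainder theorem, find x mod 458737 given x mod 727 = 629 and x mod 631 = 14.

383031

727⁻¹ mod 631: 727×585 ≡ 1 (mod 631), so 727⁻¹ ≡ 585.
x = 629 + 727×((14 − 629)×585 mod 631) = 629 + 727×526 = 383031.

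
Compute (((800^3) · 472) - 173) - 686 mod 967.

(800)^3 ≡ 576 (mod 967)
576 · 472 = 271872 ≡ 145 (mod 967)
145 - 173 = -28 ≡ 939 (mod 967)
939 - 686 = 253

253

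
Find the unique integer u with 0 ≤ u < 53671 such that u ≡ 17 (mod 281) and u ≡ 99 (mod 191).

34861

281⁻¹ mod 191: 281·104 ≡ 1 (mod 191), so 281⁻¹ ≡ 104.
u = 17 + 281·((99 − 17)·104 mod 191) = 17 + 281·124 = 34861.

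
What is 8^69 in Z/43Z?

27

By square-and-multiply:
69 in binary is 1000101, i.e. 69 = 64 + 4 + 1.
8^1 ≡ 8 (mod 43)
8^2 ≡ 8^2 = 64 ≡ 21 (mod 43)
8^4 ≡ 21^2 = 441 ≡ 11 (mod 43)
8^8 ≡ 11^2 = 121 ≡ 35 (mod 43)
8^16 ≡ 35^2 = 1225 ≡ 21 (mod 43)
8^32 ≡ 21^2 = 441 ≡ 11 (mod 43)
8^64 ≡ 11^2 = 121 ≡ 35 (mod 43)
8^69 = 8^64 · 8^4 · 8^1 ≡ 35 · 11 · 8 (mod 43).
Accumulate the product:
35 · 11 = 385 ≡ 41
41 · 8 = 328 ≡ 27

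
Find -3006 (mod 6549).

3543

-3006 = -1·6549 + 3543, so -3006 ≡ 3543 (mod 6549).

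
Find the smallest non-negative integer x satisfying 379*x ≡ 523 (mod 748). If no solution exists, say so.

gcd(379, 748) = 1, so a unique solution mod 748 exists.
379⁻¹ ≡ 75 (mod 748).
x ≡ 75*523 ≡ 329 (mod 748).

329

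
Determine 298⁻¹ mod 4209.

2161

4209 = 14*298 + 37
298 = 8*37 + 2
37 = 18*2 + 1
2 = 2*1 + 0
gcd(298, 4209) = 1, so the inverse exists.
Bézout: 1 = 145*4209 − 2048*298.
So 298⁻¹ ≡ −2048 ≡ 2161 (mod 4209).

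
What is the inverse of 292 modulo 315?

Run the extended Euclidean algorithm:
315 = 1×292 + 23
292 = 12×23 + 16
23 = 1×16 + 7
16 = 2×7 + 2
7 = 3×2 + 1
2 = 2×1 + 0
gcd(292, 315) = 1, so the inverse exists.
Back-substitute for 1:
1 = 1×7 − 3×2
  = −3×16 + 7×7
  = 7×23 − 10×16
  = −10×292 + 127×23
  = 127×315 − 137×292
So 292⁻¹ ≡ −137 ≡ 178 (mod 315).

178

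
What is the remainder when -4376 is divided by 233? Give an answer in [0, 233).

-4376 = -19×233 + 51, so -4376 ≡ 51 (mod 233).

51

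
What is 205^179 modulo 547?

35

179 in binary is 10110011, i.e. 179 = 128 + 32 + 16 + 2 + 1.
205^1 ≡ 205 (mod 547)
205^2 ≡ 205^2 = 42025 ≡ 453 (mod 547)
205^4 ≡ 453^2 = 205209 ≡ 84 (mod 547)
205^8 ≡ 84^2 = 7056 ≡ 492 (mod 547)
205^16 ≡ 492^2 = 242064 ≡ 290 (mod 547)
205^32 ≡ 290^2 = 84100 ≡ 409 (mod 547)
205^64 ≡ 409^2 = 167281 ≡ 446 (mod 547)
205^128 ≡ 446^2 = 198916 ≡ 355 (mod 547)
205^179 = 205^128 * 205^32 * 205^16 * 205^2 * 205^1 ≡ 355 * 409 * 290 * 453 * 205 (mod 547).
Accumulate the product:
355 * 409 = 145195 ≡ 240
240 * 290 = 69600 ≡ 131
131 * 453 = 59343 ≡ 267
267 * 205 = 54735 ≡ 35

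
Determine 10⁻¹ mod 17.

12

Apply the Euclidean algorithm and back-substitute:
17 = 1*10 + 7
10 = 1*7 + 3
7 = 2*3 + 1
3 = 3*1 + 0
gcd(10, 17) = 1, so the inverse exists.
Back-substitute for 1:
1 = 1*7 − 2*3
  = −2*10 + 3*7
  = 3*17 − 5*10
So 10⁻¹ ≡ −5 ≡ 12 (mod 17).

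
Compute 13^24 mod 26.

24 in binary is 11000, i.e. 24 = 16 + 8.
13^1 ≡ 13 (mod 26)
13^2 ≡ 13^2 = 169 ≡ 13 (mod 26)
13^4 ≡ 13^2 = 169 ≡ 13 (mod 26)
13^8 ≡ 13^2 = 169 ≡ 13 (mod 26)
13^16 ≡ 13^2 = 169 ≡ 13 (mod 26)
13^24 = 13^16 · 13^8 ≡ 13 · 13 (mod 26).
13 · 13 = 169 ≡ 13 (mod 26).

13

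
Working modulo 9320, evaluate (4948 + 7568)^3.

7016

4948 + 7568 = 12516 ≡ 3196 (mod 9320)
(3196)^3 ≡ 7016 (mod 9320)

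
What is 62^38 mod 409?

Using repeated squaring:
38 in binary is 100110, i.e. 38 = 32 + 4 + 2.
62^1 ≡ 62 (mod 409)
62^2 ≡ 62^2 = 3844 ≡ 163 (mod 409)
62^4 ≡ 163^2 = 26569 ≡ 393 (mod 409)
62^8 ≡ 393^2 = 154449 ≡ 256 (mod 409)
62^16 ≡ 256^2 = 65536 ≡ 96 (mod 409)
62^32 ≡ 96^2 = 9216 ≡ 218 (mod 409)
62^38 = 62^32 · 62^4 · 62^2 ≡ 218 · 393 · 163 (mod 409).
Accumulate the product:
218 · 393 = 85674 ≡ 193
193 · 163 = 31459 ≡ 375

375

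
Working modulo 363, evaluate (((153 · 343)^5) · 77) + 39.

237

153 · 343 = 52479 ≡ 207 (mod 363)
(207)^5 ≡ 111 (mod 363)
111 · 77 = 8547 ≡ 198 (mod 363)
198 + 39 = 237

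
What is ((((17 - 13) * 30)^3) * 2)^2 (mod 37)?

3

17 - 13 = 4
4 * 30 = 120 ≡ 9 (mod 37)
(9)^3 ≡ 26 (mod 37)
26 * 2 = 52 ≡ 15 (mod 37)
(15)^2 ≡ 3 (mod 37)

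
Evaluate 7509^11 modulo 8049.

8040

Using repeated squaring:
11 in binary is 1011, i.e. 11 = 8 + 2 + 1.
7509^1 ≡ 7509 (mod 8049)
7509^2 ≡ 7509^2 = 56385081 ≡ 1836 (mod 8049)
7509^4 ≡ 1836^2 = 3370896 ≡ 6414 (mod 8049)
7509^8 ≡ 6414^2 = 41139396 ≡ 957 (mod 8049)
7509^11 = 7509^8 × 7509^2 × 7509^1 ≡ 957 × 1836 × 7509 (mod 8049).
Accumulate the product:
957 × 1836 = 1757052 ≡ 2370
2370 × 7509 = 17796330 ≡ 8040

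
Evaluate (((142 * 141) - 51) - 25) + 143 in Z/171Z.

82

142 * 141 = 20022 ≡ 15 (mod 171)
15 - 51 = -36 ≡ 135 (mod 171)
135 - 25 = 110
110 + 143 = 253 ≡ 82 (mod 171)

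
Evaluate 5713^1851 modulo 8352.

145

Compute successive squares:
5713^1 ≡ 5713 (mod 8352)
5713^2 ≡ 5713^2 = 32638369 ≡ 7105 (mod 8352)
5713^4 ≡ 7105^2 = 50481025 ≡ 1537 (mod 8352)
5713^8 ≡ 1537^2 = 2362369 ≡ 7105 (mod 8352)
5713^16 ≡ 7105^2 = 50481025 ≡ 1537 (mod 8352)
5713^32 ≡ 1537^2 = 2362369 ≡ 7105 (mod 8352)
5713^64 ≡ 7105^2 = 50481025 ≡ 1537 (mod 8352)
5713^128 ≡ 1537^2 = 2362369 ≡ 7105 (mod 8352)
5713^256 ≡ 7105^2 = 50481025 ≡ 1537 (mod 8352)
5713^512 ≡ 1537^2 = 2362369 ≡ 7105 (mod 8352)
5713^1024 ≡ 7105^2 = 50481025 ≡ 1537 (mod 8352)
5713^1851 = 5713^1024 × 5713^512 × 5713^256 × 5713^32 × 5713^16 × 5713^8 × 5713^2 × 5713^1 ≡ 1537 × 7105 × 1537 × 7105 × 1537 × 7105 × 7105 × 5713 (mod 8352).
Accumulate the product:
1537 × 7105 = 10920385 ≡ 4321
4321 × 1537 = 6641377 ≡ 1537
1537 × 7105 = 10920385 ≡ 4321
4321 × 1537 = 6641377 ≡ 1537
1537 × 7105 = 10920385 ≡ 4321
4321 × 7105 = 30700705 ≡ 7105
7105 × 5713 = 40590865 ≡ 145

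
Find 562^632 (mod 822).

544

632 in binary is 1001111000, i.e. 632 = 512 + 64 + 32 + 16 + 8.
562^1 ≡ 562 (mod 822)
562^2 ≡ 562^2 = 315844 ≡ 196 (mod 822)
562^4 ≡ 196^2 = 38416 ≡ 604 (mod 822)
562^8 ≡ 604^2 = 364816 ≡ 670 (mod 822)
562^16 ≡ 670^2 = 448900 ≡ 88 (mod 822)
562^32 ≡ 88^2 = 7744 ≡ 346 (mod 822)
562^64 ≡ 346^2 = 119716 ≡ 526 (mod 822)
562^128 ≡ 526^2 = 276676 ≡ 484 (mod 822)
562^256 ≡ 484^2 = 234256 ≡ 808 (mod 822)
562^512 ≡ 808^2 = 652864 ≡ 196 (mod 822)
562^632 = 562^512 · 562^64 · 562^32 · 562^16 · 562^8 ≡ 196 · 526 · 346 · 88 · 670 (mod 822).
Accumulate the product:
196 · 526 = 103096 ≡ 346
346 · 346 = 119716 ≡ 526
526 · 88 = 46288 ≡ 256
256 · 670 = 171520 ≡ 544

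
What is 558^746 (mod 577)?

Compute successive squares:
746 in binary is 1011101010, i.e. 746 = 512 + 128 + 64 + 32 + 8 + 2.
558^1 ≡ 558 (mod 577)
558^2 ≡ 558^2 = 311364 ≡ 361 (mod 577)
558^4 ≡ 361^2 = 130321 ≡ 496 (mod 577)
558^8 ≡ 496^2 = 246016 ≡ 214 (mod 577)
558^16 ≡ 214^2 = 45796 ≡ 213 (mod 577)
558^32 ≡ 213^2 = 45369 ≡ 363 (mod 577)
558^64 ≡ 363^2 = 131769 ≡ 213 (mod 577)
558^128 ≡ 213^2 = 45369 ≡ 363 (mod 577)
558^256 ≡ 363^2 = 131769 ≡ 213 (mod 577)
558^512 ≡ 213^2 = 45369 ≡ 363 (mod 577)
558^746 = 558^512 × 558^128 × 558^64 × 558^32 × 558^8 × 558^2 ≡ 363 × 363 × 213 × 363 × 214 × 361 (mod 577).
Accumulate the product:
363 × 363 = 131769 ≡ 213
213 × 213 = 45369 ≡ 363
363 × 363 = 131769 ≡ 213
213 × 214 = 45582 ≡ 576
576 × 361 = 207936 ≡ 216

216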